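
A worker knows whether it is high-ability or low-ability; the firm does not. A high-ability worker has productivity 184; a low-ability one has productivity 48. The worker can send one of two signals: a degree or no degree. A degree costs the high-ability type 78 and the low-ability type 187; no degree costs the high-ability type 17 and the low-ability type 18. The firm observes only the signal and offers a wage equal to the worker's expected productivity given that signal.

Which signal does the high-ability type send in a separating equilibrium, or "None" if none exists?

degree

Try high-ability → degree, low-ability → no degree:
  If types separate, degree earns payment 184 and no degree earns 48.
  High-ability: degree gives 184 − 78 = 106; no degree gives 48 − 17 = 31. No deviation. ✓
  Low-ability: no degree gives 48 − 18 = 30; degree gives 184 − 187 = -3. No deviation. ✓
Both hold — the high-ability type sends degree.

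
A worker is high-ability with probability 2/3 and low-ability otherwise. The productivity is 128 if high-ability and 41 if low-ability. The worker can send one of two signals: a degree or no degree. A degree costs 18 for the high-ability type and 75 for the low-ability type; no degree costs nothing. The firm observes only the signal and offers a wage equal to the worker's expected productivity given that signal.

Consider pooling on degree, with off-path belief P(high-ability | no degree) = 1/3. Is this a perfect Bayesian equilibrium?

No

On the equilibrium path (degree) the firm holds the prior 2/3 and pays 2/3·128 + 1/3·41 = 99. Off-path (no degree) belief 1/3 gives 1/3·128 + 2/3·41 = 70.
High-ability: degree gives 99 − 18 = 81; no degree gives 70 − 0 = 70. Stays. ✓
Low-ability: degree gives 99 − 75 = 24; no degree gives 70 − 0 = 70. Deviates. ✗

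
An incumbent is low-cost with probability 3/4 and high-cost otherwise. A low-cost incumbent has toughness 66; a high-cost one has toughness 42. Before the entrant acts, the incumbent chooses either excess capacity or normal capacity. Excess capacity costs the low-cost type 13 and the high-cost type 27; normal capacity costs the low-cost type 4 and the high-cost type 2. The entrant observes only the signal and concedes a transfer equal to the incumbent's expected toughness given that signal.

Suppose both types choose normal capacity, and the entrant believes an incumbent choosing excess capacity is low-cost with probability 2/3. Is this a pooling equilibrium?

Yes

At the pooled signal (normal capacity) the entrant holds the prior 3/4 and pays 3/4·66 + 1/4·42 = 60. Off-path (excess capacity) belief 2/3 gives 2/3·66 + 1/3·42 = 58.
Low-cost: normal capacity gives 60 − 4 = 56; excess capacity gives 58 − 13 = 45. Stays. ✓
High-cost: normal capacity gives 60 − 2 = 58; excess capacity gives 58 − 27 = 31. Stays. ✓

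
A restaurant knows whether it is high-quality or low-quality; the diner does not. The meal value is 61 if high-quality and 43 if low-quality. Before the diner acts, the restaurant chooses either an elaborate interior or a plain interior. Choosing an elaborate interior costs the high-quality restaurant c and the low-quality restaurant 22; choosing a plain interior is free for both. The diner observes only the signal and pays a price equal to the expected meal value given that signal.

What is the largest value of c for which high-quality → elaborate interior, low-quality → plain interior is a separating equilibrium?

18

Under separation: elaborate interior → high-quality (pays 61); plain interior → low-quality (pays 43).
Low-quality: 43 − 0 = 43 ≥ 61 − 22 = 39. Holds regardless of c. ✓
High-quality: 61 − c ≥ 43 − 0, so c ≤ 61 − 43 = 18.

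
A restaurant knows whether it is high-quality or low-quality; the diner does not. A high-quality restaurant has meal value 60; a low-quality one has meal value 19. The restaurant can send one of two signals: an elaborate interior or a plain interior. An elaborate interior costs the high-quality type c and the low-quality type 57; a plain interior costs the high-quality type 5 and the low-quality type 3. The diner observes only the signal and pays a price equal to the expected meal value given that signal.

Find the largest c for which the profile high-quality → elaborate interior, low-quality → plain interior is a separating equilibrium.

46

Under separation: elaborate interior → high-quality (pays 60); plain interior → low-quality (pays 19).
Low-quality: 19 − 3 = 16 ≥ 60 − 57 = 3. Holds regardless of c. ✓
High-quality: 60 − c ≥ 19 − 5, so c ≤ 60 − 14 = 46.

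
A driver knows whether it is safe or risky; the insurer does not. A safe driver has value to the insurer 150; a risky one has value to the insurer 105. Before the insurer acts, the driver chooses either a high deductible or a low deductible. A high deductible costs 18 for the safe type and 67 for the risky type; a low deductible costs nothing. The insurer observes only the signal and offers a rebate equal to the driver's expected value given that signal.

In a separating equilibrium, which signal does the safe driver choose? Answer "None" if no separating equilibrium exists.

Try safe → high deductible, risky → low deductible:
  Under separation the insurer infers type exactly: high deductible → safe (pays 150), low deductible → risky (pays 105).
  Safe: high deductible gives 150 − 18 = 132; low deductible gives 105 − 0 = 105. No deviation. ✓
  Risky: low deductible gives 105 − 0 = 105; high deductible gives 150 − 67 = 83. No deviation. ✓
Both hold — the safe type sends high deductible.

high deductible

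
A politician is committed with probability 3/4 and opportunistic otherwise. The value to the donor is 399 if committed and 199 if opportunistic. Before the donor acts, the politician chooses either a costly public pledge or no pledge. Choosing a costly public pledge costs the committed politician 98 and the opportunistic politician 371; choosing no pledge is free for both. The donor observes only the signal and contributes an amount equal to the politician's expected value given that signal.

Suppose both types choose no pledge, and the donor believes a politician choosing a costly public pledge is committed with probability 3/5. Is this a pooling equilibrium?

At the pooled signal (no pledge) the donor holds the prior 3/4 and pays 3/4·399 + 1/4·199 = 349. Off-path (pledge) belief 3/5 gives 3/5·399 + 2/5·199 = 319.
Committed: no pledge gives 349 − 0 = 349; pledge gives 319 − 98 = 221. Stays. ✓
Opportunistic: no pledge gives 349 − 0 = 349; pledge gives 319 − 371 = -52. Stays. ✓

Yes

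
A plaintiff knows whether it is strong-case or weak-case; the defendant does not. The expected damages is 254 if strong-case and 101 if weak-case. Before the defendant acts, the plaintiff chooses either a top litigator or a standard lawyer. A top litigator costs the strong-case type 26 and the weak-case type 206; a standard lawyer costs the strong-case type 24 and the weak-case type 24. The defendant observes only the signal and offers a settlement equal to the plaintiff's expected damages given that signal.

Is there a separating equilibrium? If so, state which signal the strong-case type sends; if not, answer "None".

top litigator

Try strong-case → top litigator, weak-case → standard lawyer:
  If types separate, top litigator earns payment 254 and standard lawyer earns 101.
  Strong-case: top litigator gives 254 − 26 = 228; standard lawyer gives 101 − 24 = 77. No deviation. ✓
  Weak-case: standard lawyer gives 101 − 24 = 77; top litigator gives 254 − 206 = 48. No deviation. ✓
Both hold — the strong-case type sends top litigator.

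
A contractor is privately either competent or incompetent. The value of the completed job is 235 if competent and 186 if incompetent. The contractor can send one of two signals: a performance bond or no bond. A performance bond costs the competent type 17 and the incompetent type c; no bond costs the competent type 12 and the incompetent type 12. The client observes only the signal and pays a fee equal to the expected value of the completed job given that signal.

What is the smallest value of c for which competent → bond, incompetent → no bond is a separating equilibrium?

Under separation: bond → competent (pays 235); no bond → incompetent (pays 186).
Competent: 235 − 17 = 218 ≥ 186 − 12 = 174. Holds regardless of c. ✓
Incompetent: 186 − 12 ≥ 235 − c, so c ≥ 235 − 174 = 61.

61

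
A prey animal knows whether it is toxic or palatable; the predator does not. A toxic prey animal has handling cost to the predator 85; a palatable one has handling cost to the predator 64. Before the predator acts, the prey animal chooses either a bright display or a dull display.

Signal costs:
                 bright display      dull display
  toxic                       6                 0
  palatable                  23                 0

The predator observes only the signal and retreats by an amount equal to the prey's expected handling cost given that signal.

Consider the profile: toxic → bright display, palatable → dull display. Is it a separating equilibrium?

Yes

If types separate, bright display earns payment 85 and dull display earns 64.
Toxic: bright display gives 85 − 6 = 79; dull display gives 64 − 0 = 64. No deviation. ✓
Palatable: dull display gives 64 − 0 = 64; bright display gives 85 − 23 = 62. No deviation. ✓
Both incentive constraints hold.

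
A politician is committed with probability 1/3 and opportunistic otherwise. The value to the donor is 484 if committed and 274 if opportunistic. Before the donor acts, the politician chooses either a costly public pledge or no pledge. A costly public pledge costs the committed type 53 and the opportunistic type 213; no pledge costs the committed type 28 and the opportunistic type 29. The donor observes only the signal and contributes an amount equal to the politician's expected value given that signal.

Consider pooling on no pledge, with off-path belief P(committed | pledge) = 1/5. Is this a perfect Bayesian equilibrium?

At the pooled signal (no pledge) the donor holds the prior 1/3 and pays 1/3·484 + 2/3·274 = 344. Off-path (pledge) belief 1/5 gives 1/5·484 + 4/5·274 = 316.
Committed: no pledge gives 344 − 28 = 316; pledge gives 316 − 53 = 263. Stays. ✓
Opportunistic: no pledge gives 344 − 29 = 315; pledge gives 316 − 213 = 103. Stays. ✓

Yes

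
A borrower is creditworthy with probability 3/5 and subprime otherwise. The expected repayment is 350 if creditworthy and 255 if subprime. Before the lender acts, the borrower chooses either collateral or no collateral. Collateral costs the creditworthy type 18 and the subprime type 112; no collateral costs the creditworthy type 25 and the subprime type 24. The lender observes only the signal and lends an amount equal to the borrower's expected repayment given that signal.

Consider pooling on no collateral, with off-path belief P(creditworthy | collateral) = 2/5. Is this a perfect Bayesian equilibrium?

Yes

On the equilibrium path (no collateral) the lender holds the prior 3/5 and pays 3/5·350 + 2/5·255 = 312. Off-path (collateral) belief 2/5 gives 2/5·350 + 3/5·255 = 293.
Creditworthy: no collateral gives 312 − 25 = 287; collateral gives 293 − 18 = 275. Stays. ✓
Subprime: no collateral gives 312 − 24 = 288; collateral gives 293 − 112 = 181. Stays. ✓
Beliefs are Bayes-consistent on-path and both types best-respond.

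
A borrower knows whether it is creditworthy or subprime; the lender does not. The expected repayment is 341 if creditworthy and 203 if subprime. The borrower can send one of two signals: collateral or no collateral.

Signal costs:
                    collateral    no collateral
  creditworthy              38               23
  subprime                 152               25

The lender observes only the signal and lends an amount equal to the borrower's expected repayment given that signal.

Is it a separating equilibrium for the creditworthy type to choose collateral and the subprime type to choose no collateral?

No

If types separate, collateral earns payment 341 and no collateral earns 203.
Creditworthy: collateral gives 341 − 38 = 303; no collateral gives 203 − 23 = 180. No deviation. ✓
Subprime: no collateral gives 203 − 25 = 178; collateral gives 341 − 152 = 189. Would deviate. ✗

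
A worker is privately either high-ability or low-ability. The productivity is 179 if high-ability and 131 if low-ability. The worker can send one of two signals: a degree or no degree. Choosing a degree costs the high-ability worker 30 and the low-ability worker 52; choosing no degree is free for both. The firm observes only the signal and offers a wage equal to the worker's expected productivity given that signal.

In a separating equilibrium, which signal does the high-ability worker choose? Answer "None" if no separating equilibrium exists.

Try high-ability → degree, low-ability → no degree:
  Under separation the firm infers type exactly: degree → high-ability (pays 179), no degree → low-ability (pays 131).
  High-ability: degree gives 179 − 30 = 149; no degree gives 131 − 0 = 131. No deviation. ✓
  Low-ability: no degree gives 131 − 0 = 131; degree gives 179 − 52 = 127. No deviation. ✓
Both hold — the high-ability type sends degree.

degree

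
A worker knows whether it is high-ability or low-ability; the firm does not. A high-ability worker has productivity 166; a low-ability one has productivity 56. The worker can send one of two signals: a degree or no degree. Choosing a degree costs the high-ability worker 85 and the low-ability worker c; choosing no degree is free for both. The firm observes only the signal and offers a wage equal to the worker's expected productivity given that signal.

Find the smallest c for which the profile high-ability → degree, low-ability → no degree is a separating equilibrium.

Under separation: degree → high-ability (pays 166); no degree → low-ability (pays 56).
High-ability: 166 − 85 = 81 ≥ 56 − 0 = 56. Holds regardless of c. ✓
Low-ability: 56 − 0 ≥ 166 − c, so c ≥ 166 − 56 = 110.

110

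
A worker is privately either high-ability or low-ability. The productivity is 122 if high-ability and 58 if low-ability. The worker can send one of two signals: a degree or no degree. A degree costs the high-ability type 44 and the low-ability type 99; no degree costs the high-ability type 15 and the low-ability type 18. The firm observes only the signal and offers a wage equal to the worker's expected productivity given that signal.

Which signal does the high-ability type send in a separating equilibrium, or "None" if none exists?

Try high-ability → degree, low-ability → no degree:
  If types separate, degree earns payment 122 and no degree earns 58.
  High-ability: degree gives 122 − 44 = 78; no degree gives 58 − 15 = 43. No deviation. ✓
  Low-ability: no degree gives 58 − 18 = 40; degree gives 122 − 99 = 23. No deviation. ✓
Both hold — the high-ability type sends degree.

degree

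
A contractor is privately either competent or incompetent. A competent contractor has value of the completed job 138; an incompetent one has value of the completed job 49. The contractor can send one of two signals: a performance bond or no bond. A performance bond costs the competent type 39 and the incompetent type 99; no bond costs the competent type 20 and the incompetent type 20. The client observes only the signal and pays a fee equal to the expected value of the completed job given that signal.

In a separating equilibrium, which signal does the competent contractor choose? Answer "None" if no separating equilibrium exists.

Try competent → bond, incompetent → no bond:
  If types separate, bond earns payment 138 and no bond earns 49.
  Competent: bond gives 138 − 39 = 99; no bond gives 49 − 20 = 29. No deviation. ✓
  Incompetent: no bond gives 49 − 20 = 29; bond gives 138 − 99 = 39. Would deviate. ✗
Try competent → no bond, incompetent → bond:
  If types separate, no bond earns payment 138 and bond earns 49.
  Competent: no bond gives 138 − 20 = 118; bond gives 49 − 39 = 10. No deviation. ✓
  Incompetent: bond gives 49 − 99 = -50; no bond gives 138 − 20 = 118. Would deviate. ✗
Neither assignment is incentive-compatible.

None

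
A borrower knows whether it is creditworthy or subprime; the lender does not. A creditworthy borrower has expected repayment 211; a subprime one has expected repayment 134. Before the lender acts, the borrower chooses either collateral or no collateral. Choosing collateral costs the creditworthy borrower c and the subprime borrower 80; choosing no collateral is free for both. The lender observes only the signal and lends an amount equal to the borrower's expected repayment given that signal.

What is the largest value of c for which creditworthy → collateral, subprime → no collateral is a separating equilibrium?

Under separation: collateral → creditworthy (pays 211); no collateral → subprime (pays 134).
Subprime: 134 − 0 = 134 ≥ 211 − 80 = 131. Holds regardless of c. ✓
Creditworthy: 211 − c ≥ 134 − 0, so c ≤ 211 − 134 = 77.

77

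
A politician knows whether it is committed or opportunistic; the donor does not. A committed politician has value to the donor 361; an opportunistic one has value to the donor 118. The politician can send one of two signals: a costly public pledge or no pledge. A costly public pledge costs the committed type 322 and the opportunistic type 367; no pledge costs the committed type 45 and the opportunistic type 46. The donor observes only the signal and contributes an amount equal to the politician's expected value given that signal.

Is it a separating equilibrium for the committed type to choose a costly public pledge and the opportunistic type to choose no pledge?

No

If types separate, pledge earns payment 361 and no pledge earns 118.
Committed: pledge gives 361 − 322 = 39; no pledge gives 118 − 45 = 73. Would deviate. ✗
Opportunistic: no pledge gives 118 − 46 = 72; pledge gives 361 − 367 = -6. No deviation. ✓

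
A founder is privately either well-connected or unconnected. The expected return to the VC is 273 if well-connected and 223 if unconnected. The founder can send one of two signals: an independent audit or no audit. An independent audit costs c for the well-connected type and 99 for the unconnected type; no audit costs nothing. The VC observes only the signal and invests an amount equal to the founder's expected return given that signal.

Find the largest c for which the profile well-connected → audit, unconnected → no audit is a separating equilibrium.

Under separation: audit → well-connected (pays 273); no audit → unconnected (pays 223).
Unconnected: 223 − 0 = 223 ≥ 273 − 99 = 174. Holds regardless of c. ✓
Well-connected: 273 − c ≥ 223 − 0, so c ≤ 273 − 223 = 50.

50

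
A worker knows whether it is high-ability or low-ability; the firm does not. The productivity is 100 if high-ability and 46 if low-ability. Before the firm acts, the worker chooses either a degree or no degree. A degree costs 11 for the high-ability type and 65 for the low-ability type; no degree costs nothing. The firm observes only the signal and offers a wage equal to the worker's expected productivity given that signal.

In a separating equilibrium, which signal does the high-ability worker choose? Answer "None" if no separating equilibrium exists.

degree

Try high-ability → degree, low-ability → no degree:
  If types separate, degree earns payment 100 and no degree earns 46.
  High-ability: degree gives 100 − 11 = 89; no degree gives 46 − 0 = 46. No deviation. ✓
  Low-ability: no degree gives 46 − 0 = 46; degree gives 100 − 65 = 35. No deviation. ✓
Both hold — the high-ability type sends degree.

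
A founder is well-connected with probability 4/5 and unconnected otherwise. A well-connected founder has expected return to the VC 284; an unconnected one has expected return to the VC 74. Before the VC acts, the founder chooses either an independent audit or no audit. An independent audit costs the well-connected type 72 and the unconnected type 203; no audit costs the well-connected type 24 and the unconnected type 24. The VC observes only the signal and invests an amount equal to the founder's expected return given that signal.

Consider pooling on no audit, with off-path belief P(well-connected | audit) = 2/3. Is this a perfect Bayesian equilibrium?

Yes

On the equilibrium path (no audit) the VC holds the prior 4/5 and pays 4/5·284 + 1/5·74 = 242. Off-path (audit) belief 2/3 gives 2/3·284 + 1/3·74 = 214.
Well-connected: no audit gives 242 − 24 = 218; audit gives 214 − 72 = 142. Stays. ✓
Unconnected: no audit gives 242 − 24 = 218; audit gives 214 − 203 = 11. Stays. ✓
Beliefs are Bayes-consistent on-path and both types best-respond.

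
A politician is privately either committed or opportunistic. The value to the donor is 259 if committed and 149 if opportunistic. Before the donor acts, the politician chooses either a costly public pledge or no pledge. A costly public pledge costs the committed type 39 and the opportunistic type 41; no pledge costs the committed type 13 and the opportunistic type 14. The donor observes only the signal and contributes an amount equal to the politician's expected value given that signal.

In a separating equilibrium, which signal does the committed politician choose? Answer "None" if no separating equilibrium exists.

Try committed → pledge, opportunistic → no pledge:
  Under separation the donor infers type exactly: pledge → committed (pays 259), no pledge → opportunistic (pays 149).
  Committed: pledge gives 259 − 39 = 220; no pledge gives 149 − 13 = 136. No deviation. ✓
  Opportunistic: no pledge gives 149 − 14 = 135; pledge gives 259 − 41 = 218. Would deviate. ✗
Try committed → no pledge, opportunistic → pledge:
  Under separation the donor infers type exactly: no pledge → committed (pays 259), pledge → opportunistic (pays 149).
  Committed: no pledge gives 259 − 13 = 246; pledge gives 149 − 39 = 110. No deviation. ✓
  Opportunistic: pledge gives 149 − 41 = 108; no pledge gives 259 − 14 = 245. Would deviate. ✗
Neither assignment is incentive-compatible.

None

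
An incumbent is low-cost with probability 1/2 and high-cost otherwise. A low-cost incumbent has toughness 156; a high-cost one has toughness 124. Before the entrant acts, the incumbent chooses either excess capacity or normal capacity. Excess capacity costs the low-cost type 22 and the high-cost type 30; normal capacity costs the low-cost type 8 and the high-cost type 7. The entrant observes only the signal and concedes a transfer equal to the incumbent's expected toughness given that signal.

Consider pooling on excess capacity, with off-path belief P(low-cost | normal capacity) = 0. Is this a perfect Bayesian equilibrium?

At the pooled signal (excess capacity) the entrant holds the prior 1/2 and pays 1/2·156 + 1/2·124 = 140. Off-path (normal capacity) belief 0 gives 0·156 + 1·124 = 124.
Low-cost: excess capacity gives 140 − 22 = 118; normal capacity gives 124 − 8 = 116. Stays. ✓
High-cost: excess capacity gives 140 − 30 = 110; normal capacity gives 124 − 7 = 117. Deviates. ✗

No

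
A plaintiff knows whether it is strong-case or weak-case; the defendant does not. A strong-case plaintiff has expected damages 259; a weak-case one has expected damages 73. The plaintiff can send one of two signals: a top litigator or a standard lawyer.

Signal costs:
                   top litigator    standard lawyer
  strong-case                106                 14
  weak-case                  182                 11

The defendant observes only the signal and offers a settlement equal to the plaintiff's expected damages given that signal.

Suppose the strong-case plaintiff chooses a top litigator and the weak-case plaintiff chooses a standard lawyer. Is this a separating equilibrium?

No

Under separation the defendant infers type exactly: top litigator → strong-case (pays 259), standard lawyer → weak-case (pays 73).
Strong-case: top litigator gives 259 − 106 = 153; standard lawyer gives 73 − 14 = 59. No deviation. ✓
Weak-case: standard lawyer gives 73 − 11 = 62; top litigator gives 259 − 182 = 77. Would deviate. ✗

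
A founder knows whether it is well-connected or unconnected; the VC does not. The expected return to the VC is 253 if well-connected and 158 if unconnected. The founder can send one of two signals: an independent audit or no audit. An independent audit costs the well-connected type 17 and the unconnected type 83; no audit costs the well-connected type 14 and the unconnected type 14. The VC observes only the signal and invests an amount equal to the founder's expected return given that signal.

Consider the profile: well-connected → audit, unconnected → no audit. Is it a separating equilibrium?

Under separation the VC infers type exactly: audit → well-connected (pays 253), no audit → unconnected (pays 158).
Well-connected: audit gives 253 − 17 = 236; no audit gives 158 − 14 = 144. No deviation. ✓
Unconnected: no audit gives 158 − 14 = 144; audit gives 253 − 83 = 170. Would deviate. ✗

No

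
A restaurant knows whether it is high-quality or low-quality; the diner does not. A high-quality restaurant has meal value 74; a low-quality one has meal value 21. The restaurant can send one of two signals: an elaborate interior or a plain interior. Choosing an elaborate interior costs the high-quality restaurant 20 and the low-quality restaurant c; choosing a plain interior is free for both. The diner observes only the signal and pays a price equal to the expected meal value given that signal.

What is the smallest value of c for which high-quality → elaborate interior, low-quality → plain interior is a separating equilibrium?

53

Under separation: elaborate interior → high-quality (pays 74); plain interior → low-quality (pays 21).
High-quality: 74 − 20 = 54 ≥ 21 − 0 = 21. Holds regardless of c. ✓
Low-quality: 21 − 0 ≥ 74 − c, so c ≥ 74 − 21 = 53.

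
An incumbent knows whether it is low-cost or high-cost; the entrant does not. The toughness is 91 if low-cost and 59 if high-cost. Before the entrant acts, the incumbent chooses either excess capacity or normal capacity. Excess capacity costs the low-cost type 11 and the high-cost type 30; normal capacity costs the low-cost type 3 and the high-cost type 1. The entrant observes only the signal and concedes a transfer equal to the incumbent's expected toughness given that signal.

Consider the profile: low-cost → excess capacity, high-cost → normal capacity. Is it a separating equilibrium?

If types separate, excess capacity earns payment 91 and normal capacity earns 59.
Low-cost: excess capacity gives 91 − 11 = 80; normal capacity gives 59 − 3 = 56. No deviation. ✓
High-cost: normal capacity gives 59 − 1 = 58; excess capacity gives 91 − 30 = 61. Would deviate. ✗

No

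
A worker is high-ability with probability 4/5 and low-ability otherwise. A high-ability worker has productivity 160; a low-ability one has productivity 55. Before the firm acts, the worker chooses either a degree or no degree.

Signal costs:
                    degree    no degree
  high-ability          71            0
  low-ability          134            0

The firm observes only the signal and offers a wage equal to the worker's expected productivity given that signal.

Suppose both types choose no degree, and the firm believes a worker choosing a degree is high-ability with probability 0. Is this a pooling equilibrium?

Yes

On the equilibrium path (no degree) the firm holds the prior 4/5 and pays 4/5·160 + 1/5·55 = 139. Off-path (degree) belief 0 gives 0·160 + 1·55 = 55.
High-ability: no degree gives 139 − 0 = 139; degree gives 55 − 71 = -16. Stays. ✓
Low-ability: no degree gives 139 − 0 = 139; degree gives 55 − 134 = -79. Stays. ✓
Beliefs are Bayes-consistent on-path and both types best-respond.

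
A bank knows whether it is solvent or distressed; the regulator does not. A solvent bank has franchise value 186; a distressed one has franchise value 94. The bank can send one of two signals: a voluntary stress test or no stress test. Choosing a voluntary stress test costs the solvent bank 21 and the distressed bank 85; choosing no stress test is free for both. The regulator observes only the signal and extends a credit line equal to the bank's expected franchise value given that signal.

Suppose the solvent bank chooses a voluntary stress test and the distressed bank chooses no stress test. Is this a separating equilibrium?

No

Under separation the regulator infers type exactly: stress test → solvent (pays 186), no stress test → distressed (pays 94).
Solvent: stress test gives 186 − 21 = 165; no stress test gives 94 − 0 = 94. No deviation. ✓
Distressed: no stress test gives 94 − 0 = 94; stress test gives 186 − 85 = 101. Would deviate. ✗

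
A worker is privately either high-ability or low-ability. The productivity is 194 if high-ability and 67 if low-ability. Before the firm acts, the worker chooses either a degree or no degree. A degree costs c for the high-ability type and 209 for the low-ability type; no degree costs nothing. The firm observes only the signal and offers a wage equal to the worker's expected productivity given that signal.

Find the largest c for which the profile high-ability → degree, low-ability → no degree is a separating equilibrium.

127

Under separation: degree → high-ability (pays 194); no degree → low-ability (pays 67).
Low-ability: 67 − 0 = 67 ≥ 194 − 209 = -15. Holds regardless of c. ✓
High-ability: 194 − c ≥ 67 − 0, so c ≤ 194 − 67 = 127.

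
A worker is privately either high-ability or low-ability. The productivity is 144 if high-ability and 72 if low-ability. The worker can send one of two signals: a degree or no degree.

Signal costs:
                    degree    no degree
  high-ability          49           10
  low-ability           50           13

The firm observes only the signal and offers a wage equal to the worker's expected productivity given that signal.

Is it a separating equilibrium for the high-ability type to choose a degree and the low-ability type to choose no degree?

If types separate, degree earns payment 144 and no degree earns 72.
High-ability: degree gives 144 − 49 = 95; no degree gives 72 − 10 = 62. No deviation. ✓
Low-ability: no degree gives 72 − 13 = 59; degree gives 144 − 50 = 94. Would deviate. ✗

No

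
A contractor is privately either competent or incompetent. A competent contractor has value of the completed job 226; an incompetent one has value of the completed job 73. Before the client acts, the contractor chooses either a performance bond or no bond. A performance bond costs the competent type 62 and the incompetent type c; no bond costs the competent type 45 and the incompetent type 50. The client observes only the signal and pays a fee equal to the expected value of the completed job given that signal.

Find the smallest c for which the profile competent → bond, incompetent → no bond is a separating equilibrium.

Under separation: bond → competent (pays 226); no bond → incompetent (pays 73).
Competent: 226 − 62 = 164 ≥ 73 − 45 = 28. Holds regardless of c. ✓
Incompetent: 73 − 50 ≥ 226 − c, so c ≥ 226 − 23 = 203.

203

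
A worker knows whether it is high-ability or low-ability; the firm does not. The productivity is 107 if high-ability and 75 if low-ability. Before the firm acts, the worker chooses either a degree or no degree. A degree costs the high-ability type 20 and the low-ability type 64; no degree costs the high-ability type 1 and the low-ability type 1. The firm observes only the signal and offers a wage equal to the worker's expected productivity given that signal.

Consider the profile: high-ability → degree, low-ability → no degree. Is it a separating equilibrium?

If types separate, degree earns payment 107 and no degree earns 75.
High-ability: degree gives 107 − 20 = 87; no degree gives 75 − 1 = 74. No deviation. ✓
Low-ability: no degree gives 75 − 1 = 74; degree gives 107 − 64 = 43. No deviation. ✓
Both incentive constraints hold.

Yes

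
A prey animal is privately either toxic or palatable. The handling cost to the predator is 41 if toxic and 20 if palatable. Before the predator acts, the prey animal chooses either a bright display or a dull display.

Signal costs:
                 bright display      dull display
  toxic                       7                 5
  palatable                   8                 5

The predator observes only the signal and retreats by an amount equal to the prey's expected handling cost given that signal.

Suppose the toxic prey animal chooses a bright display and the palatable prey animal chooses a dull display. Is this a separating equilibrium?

Under separation the predator infers type exactly: bright display → toxic (pays 41), dull display → palatable (pays 20).
Toxic: bright display gives 41 − 7 = 34; dull display gives 20 − 5 = 15. No deviation. ✓
Palatable: dull display gives 20 − 5 = 15; bright display gives 41 − 8 = 33. Would deviate. ✗

No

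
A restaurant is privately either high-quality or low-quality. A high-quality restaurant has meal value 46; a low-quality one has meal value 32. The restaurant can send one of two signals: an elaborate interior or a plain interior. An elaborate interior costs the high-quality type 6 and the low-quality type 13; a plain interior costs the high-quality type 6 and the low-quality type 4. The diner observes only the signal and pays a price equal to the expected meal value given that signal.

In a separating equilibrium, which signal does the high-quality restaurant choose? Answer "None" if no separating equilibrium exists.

Try high-quality → elaborate interior, low-quality → plain interior:
  Under separation the diner infers type exactly: elaborate interior → high-quality (pays 46), plain interior → low-quality (pays 32).
  High-quality: elaborate interior gives 46 − 6 = 40; plain interior gives 32 − 6 = 26. No deviation. ✓
  Low-quality: plain interior gives 32 − 4 = 28; elaborate interior gives 46 − 13 = 33. Would deviate. ✗
Try high-quality → plain interior, low-quality → elaborate interior:
  Under separation the diner infers type exactly: plain interior → high-quality (pays 46), elaborate interior → low-quality (pays 32).
  High-quality: plain interior gives 46 − 6 = 40; elaborate interior gives 32 − 6 = 26. No deviation. ✓
  Low-quality: elaborate interior gives 32 − 13 = 19; plain interior gives 46 − 4 = 42. Would deviate. ✗
Neither assignment is incentive-compatible.

None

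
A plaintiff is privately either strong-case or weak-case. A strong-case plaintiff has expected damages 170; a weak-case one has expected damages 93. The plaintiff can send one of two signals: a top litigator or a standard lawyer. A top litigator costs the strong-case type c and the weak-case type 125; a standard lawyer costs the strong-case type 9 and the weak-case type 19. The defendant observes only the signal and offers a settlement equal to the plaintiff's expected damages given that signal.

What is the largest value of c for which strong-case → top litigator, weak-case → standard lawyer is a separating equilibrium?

86

Under separation: top litigator → strong-case (pays 170); standard lawyer → weak-case (pays 93).
Weak-case: 93 − 19 = 74 ≥ 170 − 125 = 45. Holds regardless of c. ✓
Strong-case: 170 − c ≥ 93 − 9, so c ≤ 170 − 84 = 86.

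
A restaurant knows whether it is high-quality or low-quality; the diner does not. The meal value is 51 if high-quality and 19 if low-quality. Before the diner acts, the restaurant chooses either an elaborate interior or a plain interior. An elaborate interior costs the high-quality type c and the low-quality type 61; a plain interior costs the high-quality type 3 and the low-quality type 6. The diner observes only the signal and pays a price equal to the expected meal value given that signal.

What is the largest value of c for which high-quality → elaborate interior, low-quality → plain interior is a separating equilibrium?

35

Under separation: elaborate interior → high-quality (pays 51); plain interior → low-quality (pays 19).
Low-quality: 19 − 6 = 13 ≥ 51 − 61 = -10. Holds regardless of c. ✓
High-quality: 51 − c ≥ 19 − 3, so c ≤ 51 − 16 = 35.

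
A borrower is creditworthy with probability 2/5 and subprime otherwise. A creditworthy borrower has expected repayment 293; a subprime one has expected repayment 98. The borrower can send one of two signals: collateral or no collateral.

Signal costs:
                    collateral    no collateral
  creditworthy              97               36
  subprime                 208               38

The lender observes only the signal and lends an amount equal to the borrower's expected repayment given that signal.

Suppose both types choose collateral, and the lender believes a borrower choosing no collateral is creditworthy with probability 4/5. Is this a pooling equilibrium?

At the pooled signal (collateral) the lender holds the prior 2/5 and pays 2/5·293 + 3/5·98 = 176. Off-path (no collateral) belief 4/5 gives 4/5·293 + 1/5·98 = 254.
Creditworthy: collateral gives 176 − 97 = 79; no collateral gives 254 − 36 = 218. Deviates. ✗
Subprime: collateral gives 176 − 208 = -32; no collateral gives 254 − 38 = 216. Deviates. ✗

No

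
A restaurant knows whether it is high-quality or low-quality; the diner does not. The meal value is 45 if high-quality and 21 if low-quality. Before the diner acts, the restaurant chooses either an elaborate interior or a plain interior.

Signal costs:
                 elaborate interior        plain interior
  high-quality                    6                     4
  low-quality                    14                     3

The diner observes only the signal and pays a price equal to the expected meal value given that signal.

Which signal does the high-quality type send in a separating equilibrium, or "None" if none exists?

None

Try high-quality → elaborate interior, low-quality → plain interior:
  If types separate, elaborate interior earns payment 45 and plain interior earns 21.
  High-quality: elaborate interior gives 45 − 6 = 39; plain interior gives 21 − 4 = 17. No deviation. ✓
  Low-quality: plain interior gives 21 − 3 = 18; elaborate interior gives 45 − 14 = 31. Would deviate. ✗
Try high-quality → plain interior, low-quality → elaborate interior:
  If types separate, plain interior earns payment 45 and elaborate interior earns 21.
  High-quality: plain interior gives 45 − 4 = 41; elaborate interior gives 21 − 6 = 15. No deviation. ✓
  Low-quality: elaborate interior gives 21 − 14 = 7; plain interior gives 45 − 3 = 42. Would deviate. ✗
Neither assignment is incentive-compatible.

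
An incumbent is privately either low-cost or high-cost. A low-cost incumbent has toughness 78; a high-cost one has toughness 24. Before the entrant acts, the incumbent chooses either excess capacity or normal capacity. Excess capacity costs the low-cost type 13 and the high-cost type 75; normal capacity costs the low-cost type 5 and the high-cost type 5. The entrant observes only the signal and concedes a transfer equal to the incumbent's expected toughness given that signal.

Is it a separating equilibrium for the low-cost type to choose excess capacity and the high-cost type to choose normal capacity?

Under separation the entrant infers type exactly: excess capacity → low-cost (pays 78), normal capacity → high-cost (pays 24).
Low-cost: excess capacity gives 78 − 13 = 65; normal capacity gives 24 − 5 = 19. No deviation. ✓
High-cost: normal capacity gives 24 − 5 = 19; excess capacity gives 78 − 75 = 3. No deviation. ✓
Neither type gains from mimicking the other.

Yes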